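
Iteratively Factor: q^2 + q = (q)*(q + 1)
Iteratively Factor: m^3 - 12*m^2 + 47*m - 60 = (m - 5)*(m^2 - 7*m + 12) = (m - 5)*(m - 3)*(m - 4)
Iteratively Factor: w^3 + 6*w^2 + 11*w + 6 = (w + 3)*(w^2 + 3*w + 2) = (w + 2)*(w + 3)*(w + 1)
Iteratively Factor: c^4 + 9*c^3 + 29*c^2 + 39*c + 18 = (c + 1)*(c^3 + 8*c^2 + 21*c + 18) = (c + 1)*(c + 2)*(c^2 + 6*c + 9) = (c + 1)*(c + 2)*(c + 3)*(c + 3)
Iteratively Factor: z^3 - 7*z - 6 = (z + 2)*(z^2 - 2*z - 3) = (z + 1)*(z + 2)*(z - 3)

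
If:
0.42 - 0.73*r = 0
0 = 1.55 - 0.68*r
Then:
No Solution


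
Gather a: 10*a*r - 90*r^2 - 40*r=10*a*r - 90*r^2 - 40*r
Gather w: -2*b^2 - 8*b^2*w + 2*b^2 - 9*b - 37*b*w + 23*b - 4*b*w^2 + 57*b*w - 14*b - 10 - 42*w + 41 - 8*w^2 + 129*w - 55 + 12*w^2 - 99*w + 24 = w^2*(4 - 4*b) + w*(-8*b^2 + 20*b - 12)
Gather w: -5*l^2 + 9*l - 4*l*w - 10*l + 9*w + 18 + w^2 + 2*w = -5*l^2 - l + w^2 + w*(11 - 4*l) + 18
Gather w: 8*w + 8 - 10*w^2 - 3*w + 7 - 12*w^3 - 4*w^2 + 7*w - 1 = -12*w^3 - 14*w^2 + 12*w + 14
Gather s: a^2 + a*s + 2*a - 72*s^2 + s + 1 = a^2 + 2*a - 72*s^2 + s*(a + 1) + 1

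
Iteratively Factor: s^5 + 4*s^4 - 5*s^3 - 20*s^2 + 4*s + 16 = (s - 1)*(s^4 + 5*s^3 - 20*s - 16) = (s - 1)*(s + 2)*(s^3 + 3*s^2 - 6*s - 8) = (s - 1)*(s + 1)*(s + 2)*(s^2 + 2*s - 8) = (s - 1)*(s + 1)*(s + 2)*(s + 4)*(s - 2)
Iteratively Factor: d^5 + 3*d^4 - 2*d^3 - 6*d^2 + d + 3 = (d + 1)*(d^4 + 2*d^3 - 4*d^2 - 2*d + 3) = (d + 1)^2*(d^3 + d^2 - 5*d + 3) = (d - 1)*(d + 1)^2*(d^2 + 2*d - 3) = (d - 1)^2*(d + 1)^2*(d + 3)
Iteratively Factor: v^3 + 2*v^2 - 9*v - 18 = (v - 3)*(v^2 + 5*v + 6) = (v - 3)*(v + 3)*(v + 2)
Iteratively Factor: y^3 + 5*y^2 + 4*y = (y + 1)*(y^2 + 4*y) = (y + 1)*(y + 4)*(y)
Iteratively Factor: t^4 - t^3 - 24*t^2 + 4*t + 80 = (t + 2)*(t^3 - 3*t^2 - 18*t + 40) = (t + 2)*(t + 4)*(t^2 - 7*t + 10) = (t - 2)*(t + 2)*(t + 4)*(t - 5)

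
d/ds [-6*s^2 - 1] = -12*s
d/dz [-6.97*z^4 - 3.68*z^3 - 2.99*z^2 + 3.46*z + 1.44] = -27.88*z^3 - 11.04*z^2 - 5.98*z + 3.46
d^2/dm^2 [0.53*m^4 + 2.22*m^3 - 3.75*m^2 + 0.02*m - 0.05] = 6.36*m^2 + 13.32*m - 7.5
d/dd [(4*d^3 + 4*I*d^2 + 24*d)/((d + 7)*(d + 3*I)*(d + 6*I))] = (d^2*(28 + 32*I) + 336*I*d + 336)/(d^4 + d^3*(14 + 12*I) + d^2*(13 + 168*I) + d*(-504 + 588*I) - 1764)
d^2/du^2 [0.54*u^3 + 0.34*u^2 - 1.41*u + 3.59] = 3.24*u + 0.68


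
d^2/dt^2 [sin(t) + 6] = -sin(t)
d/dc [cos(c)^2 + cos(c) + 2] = -sin(c) - sin(2*c)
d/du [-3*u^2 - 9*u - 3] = -6*u - 9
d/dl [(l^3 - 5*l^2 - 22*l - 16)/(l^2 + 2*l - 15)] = (l^4 + 4*l^3 - 33*l^2 + 182*l + 362)/(l^4 + 4*l^3 - 26*l^2 - 60*l + 225)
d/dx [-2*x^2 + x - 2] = 1 - 4*x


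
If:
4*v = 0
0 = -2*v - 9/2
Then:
No Solution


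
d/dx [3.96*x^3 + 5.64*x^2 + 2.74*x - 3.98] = 11.88*x^2 + 11.28*x + 2.74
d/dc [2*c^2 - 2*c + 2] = 4*c - 2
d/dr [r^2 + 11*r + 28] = 2*r + 11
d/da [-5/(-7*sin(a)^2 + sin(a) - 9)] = 5*(1 - 14*sin(a))*cos(a)/(7*sin(a)^2 - sin(a) + 9)^2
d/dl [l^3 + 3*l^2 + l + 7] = 3*l^2 + 6*l + 1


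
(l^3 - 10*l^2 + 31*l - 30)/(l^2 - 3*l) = l - 7 + 10/l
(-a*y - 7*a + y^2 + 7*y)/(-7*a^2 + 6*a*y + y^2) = (y + 7)/(7*a + y)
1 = 1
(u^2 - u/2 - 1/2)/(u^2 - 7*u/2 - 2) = (u - 1)/(u - 4)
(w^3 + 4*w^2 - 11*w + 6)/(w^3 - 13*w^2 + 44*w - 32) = (w^2 + 5*w - 6)/(w^2 - 12*w + 32)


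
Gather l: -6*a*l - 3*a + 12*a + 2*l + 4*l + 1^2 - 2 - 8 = 9*a + l*(6 - 6*a) - 9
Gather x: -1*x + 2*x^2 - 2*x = 2*x^2 - 3*x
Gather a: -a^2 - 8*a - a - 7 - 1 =-a^2 - 9*a - 8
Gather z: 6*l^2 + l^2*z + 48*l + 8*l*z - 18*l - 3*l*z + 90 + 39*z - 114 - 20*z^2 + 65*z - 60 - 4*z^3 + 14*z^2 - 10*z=6*l^2 + 30*l - 4*z^3 - 6*z^2 + z*(l^2 + 5*l + 94) - 84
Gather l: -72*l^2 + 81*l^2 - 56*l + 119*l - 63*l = 9*l^2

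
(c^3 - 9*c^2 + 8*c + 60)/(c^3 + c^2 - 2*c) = (c^2 - 11*c + 30)/(c*(c - 1))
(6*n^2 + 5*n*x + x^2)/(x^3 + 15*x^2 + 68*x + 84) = (6*n^2 + 5*n*x + x^2)/(x^3 + 15*x^2 + 68*x + 84)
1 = 1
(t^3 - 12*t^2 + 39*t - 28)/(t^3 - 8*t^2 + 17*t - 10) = (t^2 - 11*t + 28)/(t^2 - 7*t + 10)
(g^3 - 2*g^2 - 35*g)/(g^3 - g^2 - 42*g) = (g + 5)/(g + 6)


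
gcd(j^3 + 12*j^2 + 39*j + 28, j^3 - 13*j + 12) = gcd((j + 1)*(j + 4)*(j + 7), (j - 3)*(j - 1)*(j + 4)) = j + 4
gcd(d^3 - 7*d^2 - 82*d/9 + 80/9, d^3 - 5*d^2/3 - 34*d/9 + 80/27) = d^2 + d - 10/9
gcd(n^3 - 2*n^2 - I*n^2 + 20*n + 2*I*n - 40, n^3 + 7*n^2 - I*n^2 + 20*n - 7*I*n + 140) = n^2 - I*n + 20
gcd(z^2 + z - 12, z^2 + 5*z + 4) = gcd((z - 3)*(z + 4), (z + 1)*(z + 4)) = z + 4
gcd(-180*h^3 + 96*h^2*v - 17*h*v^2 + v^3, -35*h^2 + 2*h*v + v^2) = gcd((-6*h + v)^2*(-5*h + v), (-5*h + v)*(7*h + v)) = -5*h + v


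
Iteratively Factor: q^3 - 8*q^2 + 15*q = (q)*(q^2 - 8*q + 15) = q*(q - 5)*(q - 3)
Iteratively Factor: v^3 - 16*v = (v)*(v^2 - 16) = v*(v - 4)*(v + 4)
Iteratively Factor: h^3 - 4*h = (h + 2)*(h^2 - 2*h) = h*(h + 2)*(h - 2)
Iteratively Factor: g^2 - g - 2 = (g + 1)*(g - 2)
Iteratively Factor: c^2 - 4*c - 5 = (c + 1)*(c - 5)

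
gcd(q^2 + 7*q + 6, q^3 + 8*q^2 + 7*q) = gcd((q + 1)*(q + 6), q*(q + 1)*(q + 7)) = q + 1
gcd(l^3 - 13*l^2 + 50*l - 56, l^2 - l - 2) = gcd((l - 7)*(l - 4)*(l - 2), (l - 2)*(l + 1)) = l - 2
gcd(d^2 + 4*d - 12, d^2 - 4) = d - 2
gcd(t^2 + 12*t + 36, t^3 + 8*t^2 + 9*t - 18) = t + 6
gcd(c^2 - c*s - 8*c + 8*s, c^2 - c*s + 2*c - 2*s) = -c + s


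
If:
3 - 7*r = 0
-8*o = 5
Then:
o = -5/8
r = 3/7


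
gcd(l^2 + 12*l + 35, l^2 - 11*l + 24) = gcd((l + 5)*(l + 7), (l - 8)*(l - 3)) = 1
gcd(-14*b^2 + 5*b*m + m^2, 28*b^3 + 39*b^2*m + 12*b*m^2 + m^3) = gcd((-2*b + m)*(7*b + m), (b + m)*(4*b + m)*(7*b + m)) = 7*b + m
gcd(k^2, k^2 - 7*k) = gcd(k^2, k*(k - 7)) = k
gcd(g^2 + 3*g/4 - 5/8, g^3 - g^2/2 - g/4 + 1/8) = g - 1/2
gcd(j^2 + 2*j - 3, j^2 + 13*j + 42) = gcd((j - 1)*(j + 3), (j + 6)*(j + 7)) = 1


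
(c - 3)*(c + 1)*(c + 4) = c^3 + 2*c^2 - 11*c - 12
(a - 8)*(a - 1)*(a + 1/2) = a^3 - 17*a^2/2 + 7*a/2 + 4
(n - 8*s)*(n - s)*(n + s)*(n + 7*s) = n^4 - n^3*s - 57*n^2*s^2 + n*s^3 + 56*s^4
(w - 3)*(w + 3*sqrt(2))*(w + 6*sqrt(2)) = w^3 - 3*w^2 + 9*sqrt(2)*w^2 - 27*sqrt(2)*w + 36*w - 108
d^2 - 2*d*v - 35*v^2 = (d - 7*v)*(d + 5*v)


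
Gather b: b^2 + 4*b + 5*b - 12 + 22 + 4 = b^2 + 9*b + 14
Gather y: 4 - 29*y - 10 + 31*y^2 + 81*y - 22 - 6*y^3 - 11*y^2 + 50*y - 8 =-6*y^3 + 20*y^2 + 102*y - 36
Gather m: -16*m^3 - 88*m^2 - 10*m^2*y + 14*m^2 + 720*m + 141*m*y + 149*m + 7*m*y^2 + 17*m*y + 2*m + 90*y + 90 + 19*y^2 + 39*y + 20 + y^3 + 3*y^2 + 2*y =-16*m^3 + m^2*(-10*y - 74) + m*(7*y^2 + 158*y + 871) + y^3 + 22*y^2 + 131*y + 110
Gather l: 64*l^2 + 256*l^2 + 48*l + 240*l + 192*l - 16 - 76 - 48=320*l^2 + 480*l - 140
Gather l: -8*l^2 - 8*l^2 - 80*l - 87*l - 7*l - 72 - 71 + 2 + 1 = -16*l^2 - 174*l - 140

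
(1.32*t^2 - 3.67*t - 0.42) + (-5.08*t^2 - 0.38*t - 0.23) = -3.76*t^2 - 4.05*t - 0.65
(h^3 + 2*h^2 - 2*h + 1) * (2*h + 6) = 2*h^4 + 10*h^3 + 8*h^2 - 10*h + 6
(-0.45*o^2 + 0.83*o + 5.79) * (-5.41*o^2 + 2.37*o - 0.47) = 2.4345*o^4 - 5.5568*o^3 - 29.1453*o^2 + 13.3322*o - 2.7213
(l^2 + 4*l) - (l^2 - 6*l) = 10*l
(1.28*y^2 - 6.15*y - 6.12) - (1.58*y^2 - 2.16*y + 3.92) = -0.3*y^2 - 3.99*y - 10.04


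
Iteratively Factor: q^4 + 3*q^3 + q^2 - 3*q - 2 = (q + 2)*(q^3 + q^2 - q - 1) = (q + 1)*(q + 2)*(q^2 - 1) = (q - 1)*(q + 1)*(q + 2)*(q + 1)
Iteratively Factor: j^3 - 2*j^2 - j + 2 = (j - 1)*(j^2 - j - 2) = (j - 2)*(j - 1)*(j + 1)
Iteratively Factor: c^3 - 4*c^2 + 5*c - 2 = (c - 1)*(c^2 - 3*c + 2) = (c - 2)*(c - 1)*(c - 1)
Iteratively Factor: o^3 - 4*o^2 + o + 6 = (o - 3)*(o^2 - o - 2) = (o - 3)*(o - 2)*(o + 1)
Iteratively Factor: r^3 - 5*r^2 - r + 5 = (r + 1)*(r^2 - 6*r + 5) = (r - 1)*(r + 1)*(r - 5)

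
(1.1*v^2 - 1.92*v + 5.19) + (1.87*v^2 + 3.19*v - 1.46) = 2.97*v^2 + 1.27*v + 3.73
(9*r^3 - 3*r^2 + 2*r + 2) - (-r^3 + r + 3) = 10*r^3 - 3*r^2 + r - 1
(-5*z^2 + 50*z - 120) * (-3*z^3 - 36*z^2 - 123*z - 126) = 15*z^5 + 30*z^4 - 825*z^3 - 1200*z^2 + 8460*z + 15120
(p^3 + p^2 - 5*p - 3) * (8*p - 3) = 8*p^4 + 5*p^3 - 43*p^2 - 9*p + 9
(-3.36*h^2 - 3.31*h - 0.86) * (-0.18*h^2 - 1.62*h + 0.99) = 0.6048*h^4 + 6.039*h^3 + 2.1906*h^2 - 1.8837*h - 0.8514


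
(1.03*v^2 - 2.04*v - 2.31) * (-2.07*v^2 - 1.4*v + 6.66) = -2.1321*v^4 + 2.7808*v^3 + 14.4975*v^2 - 10.3524*v - 15.3846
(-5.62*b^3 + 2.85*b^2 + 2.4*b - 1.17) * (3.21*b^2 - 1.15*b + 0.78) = -18.0402*b^5 + 15.6115*b^4 + 0.0428999999999995*b^3 - 4.2927*b^2 + 3.2175*b - 0.9126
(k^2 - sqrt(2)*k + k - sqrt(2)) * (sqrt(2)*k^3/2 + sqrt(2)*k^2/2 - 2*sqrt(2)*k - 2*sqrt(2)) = sqrt(2)*k^5/2 - k^4 + sqrt(2)*k^4 - 3*sqrt(2)*k^3/2 - 2*k^3 - 4*sqrt(2)*k^2 + 3*k^2 - 2*sqrt(2)*k + 8*k + 4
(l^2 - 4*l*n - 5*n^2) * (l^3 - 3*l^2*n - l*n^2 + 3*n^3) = l^5 - 7*l^4*n + 6*l^3*n^2 + 22*l^2*n^3 - 7*l*n^4 - 15*n^5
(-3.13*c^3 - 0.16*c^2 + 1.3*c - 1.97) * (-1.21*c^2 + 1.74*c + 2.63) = 3.7873*c^5 - 5.2526*c^4 - 10.0833*c^3 + 4.2249*c^2 - 0.00879999999999992*c - 5.1811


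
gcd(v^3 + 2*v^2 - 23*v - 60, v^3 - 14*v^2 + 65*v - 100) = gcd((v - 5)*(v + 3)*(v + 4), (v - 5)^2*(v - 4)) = v - 5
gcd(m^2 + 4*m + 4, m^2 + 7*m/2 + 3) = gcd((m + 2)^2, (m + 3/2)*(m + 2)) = m + 2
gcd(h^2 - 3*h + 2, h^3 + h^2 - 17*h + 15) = h - 1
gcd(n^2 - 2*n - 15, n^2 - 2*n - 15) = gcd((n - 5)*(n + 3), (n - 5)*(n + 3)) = n^2 - 2*n - 15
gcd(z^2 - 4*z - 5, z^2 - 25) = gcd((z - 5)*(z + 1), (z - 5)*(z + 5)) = z - 5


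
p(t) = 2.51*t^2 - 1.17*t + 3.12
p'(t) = 5.02*t - 1.17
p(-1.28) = 8.73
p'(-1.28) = -7.60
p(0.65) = 3.42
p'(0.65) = 2.09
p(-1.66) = 11.98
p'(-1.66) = -9.50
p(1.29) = 5.79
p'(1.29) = 5.31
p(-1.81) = 13.46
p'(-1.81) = -10.26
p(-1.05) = 7.12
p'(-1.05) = -6.44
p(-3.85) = 44.83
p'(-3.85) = -20.50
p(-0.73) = 5.31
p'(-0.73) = -4.83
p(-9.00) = 216.96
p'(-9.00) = -46.35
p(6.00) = 86.46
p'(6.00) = 28.95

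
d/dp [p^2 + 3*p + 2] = 2*p + 3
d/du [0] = 0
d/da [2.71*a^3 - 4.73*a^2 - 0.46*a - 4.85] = 8.13*a^2 - 9.46*a - 0.46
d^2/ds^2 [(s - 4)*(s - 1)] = 2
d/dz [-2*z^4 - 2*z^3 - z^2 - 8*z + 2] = -8*z^3 - 6*z^2 - 2*z - 8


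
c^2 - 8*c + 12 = (c - 6)*(c - 2)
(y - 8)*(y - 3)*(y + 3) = y^3 - 8*y^2 - 9*y + 72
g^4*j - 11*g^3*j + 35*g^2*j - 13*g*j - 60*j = (g - 5)*(g - 4)*(g - 3)*(g*j + j)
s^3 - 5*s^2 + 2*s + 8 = (s - 4)*(s - 2)*(s + 1)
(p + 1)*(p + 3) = p^2 + 4*p + 3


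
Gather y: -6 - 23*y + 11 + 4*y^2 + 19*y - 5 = 4*y^2 - 4*y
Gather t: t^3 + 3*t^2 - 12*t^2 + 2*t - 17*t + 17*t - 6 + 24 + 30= t^3 - 9*t^2 + 2*t + 48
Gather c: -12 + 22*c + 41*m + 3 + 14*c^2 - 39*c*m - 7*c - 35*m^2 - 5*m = 14*c^2 + c*(15 - 39*m) - 35*m^2 + 36*m - 9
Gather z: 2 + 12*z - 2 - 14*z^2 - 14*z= -14*z^2 - 2*z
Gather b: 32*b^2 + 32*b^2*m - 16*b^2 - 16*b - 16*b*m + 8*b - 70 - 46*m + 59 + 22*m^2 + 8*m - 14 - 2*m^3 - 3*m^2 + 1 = b^2*(32*m + 16) + b*(-16*m - 8) - 2*m^3 + 19*m^2 - 38*m - 24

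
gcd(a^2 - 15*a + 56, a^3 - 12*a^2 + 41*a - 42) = a - 7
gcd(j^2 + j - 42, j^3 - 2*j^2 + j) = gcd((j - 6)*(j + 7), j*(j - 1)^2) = 1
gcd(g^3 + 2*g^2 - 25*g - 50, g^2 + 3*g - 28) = 1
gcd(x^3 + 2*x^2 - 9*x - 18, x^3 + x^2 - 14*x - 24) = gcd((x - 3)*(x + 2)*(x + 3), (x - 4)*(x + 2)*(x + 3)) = x^2 + 5*x + 6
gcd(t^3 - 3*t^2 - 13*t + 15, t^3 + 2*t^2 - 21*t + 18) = t - 1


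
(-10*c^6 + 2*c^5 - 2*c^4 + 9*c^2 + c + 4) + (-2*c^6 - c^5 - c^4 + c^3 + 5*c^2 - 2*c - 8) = -12*c^6 + c^5 - 3*c^4 + c^3 + 14*c^2 - c - 4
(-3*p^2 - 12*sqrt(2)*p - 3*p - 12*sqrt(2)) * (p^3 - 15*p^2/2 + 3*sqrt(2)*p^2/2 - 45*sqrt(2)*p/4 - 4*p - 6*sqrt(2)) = -3*p^5 - 33*sqrt(2)*p^4/2 + 39*p^4/2 - 3*p^3/2 + 429*sqrt(2)*p^3/4 + 246*p^2 + 759*sqrt(2)*p^2/4 + 66*sqrt(2)*p + 414*p + 144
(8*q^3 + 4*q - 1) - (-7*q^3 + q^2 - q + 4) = 15*q^3 - q^2 + 5*q - 5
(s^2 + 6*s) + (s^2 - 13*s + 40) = 2*s^2 - 7*s + 40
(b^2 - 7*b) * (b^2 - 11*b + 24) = b^4 - 18*b^3 + 101*b^2 - 168*b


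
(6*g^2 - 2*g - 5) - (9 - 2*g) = 6*g^2 - 14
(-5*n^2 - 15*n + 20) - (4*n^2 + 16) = -9*n^2 - 15*n + 4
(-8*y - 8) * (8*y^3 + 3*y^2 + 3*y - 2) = -64*y^4 - 88*y^3 - 48*y^2 - 8*y + 16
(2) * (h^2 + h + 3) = 2*h^2 + 2*h + 6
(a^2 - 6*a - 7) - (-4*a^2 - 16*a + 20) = 5*a^2 + 10*a - 27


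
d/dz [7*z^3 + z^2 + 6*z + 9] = 21*z^2 + 2*z + 6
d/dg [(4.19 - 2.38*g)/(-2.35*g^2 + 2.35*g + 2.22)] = (-5.593*g^2 + 19.693*g - 15.1301)/(5.5225*g^4 - 11.045*g^3 - 4.9115*g^2 + 10.434*g + 4.9284)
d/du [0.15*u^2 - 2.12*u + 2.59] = 0.3*u - 2.12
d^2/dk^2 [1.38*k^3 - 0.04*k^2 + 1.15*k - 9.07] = 8.28*k - 0.08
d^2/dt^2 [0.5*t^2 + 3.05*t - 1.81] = 1.00000000000000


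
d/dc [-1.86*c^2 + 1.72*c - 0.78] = 1.72 - 3.72*c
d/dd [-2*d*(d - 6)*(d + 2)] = -6*d^2 + 16*d + 24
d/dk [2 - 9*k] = -9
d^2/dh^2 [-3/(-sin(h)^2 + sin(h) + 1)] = 3*(4*sin(h)^4 - 3*sin(h)^3 - sin(h)^2 + 5*sin(h) - 4)/(sin(h) + cos(h)^2)^3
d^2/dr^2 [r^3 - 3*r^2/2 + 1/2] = 6*r - 3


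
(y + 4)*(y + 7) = y^2 + 11*y + 28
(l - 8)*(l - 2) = l^2 - 10*l + 16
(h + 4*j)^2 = h^2 + 8*h*j + 16*j^2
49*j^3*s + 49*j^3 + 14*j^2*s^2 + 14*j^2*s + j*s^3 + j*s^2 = (7*j + s)^2*(j*s + j)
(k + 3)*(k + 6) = k^2 + 9*k + 18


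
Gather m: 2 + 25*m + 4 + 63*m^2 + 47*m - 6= 63*m^2 + 72*m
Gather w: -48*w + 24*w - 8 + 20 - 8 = 4 - 24*w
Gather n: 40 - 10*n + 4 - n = 44 - 11*n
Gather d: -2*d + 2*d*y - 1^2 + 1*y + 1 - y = d*(2*y - 2)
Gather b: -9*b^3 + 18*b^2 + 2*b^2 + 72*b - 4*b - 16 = -9*b^3 + 20*b^2 + 68*b - 16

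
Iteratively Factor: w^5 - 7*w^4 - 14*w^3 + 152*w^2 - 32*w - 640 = (w + 2)*(w^4 - 9*w^3 + 4*w^2 + 144*w - 320) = (w - 5)*(w + 2)*(w^3 - 4*w^2 - 16*w + 64) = (w - 5)*(w + 2)*(w + 4)*(w^2 - 8*w + 16) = (w - 5)*(w - 4)*(w + 2)*(w + 4)*(w - 4)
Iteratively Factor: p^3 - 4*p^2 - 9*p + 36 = (p - 3)*(p^2 - p - 12) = (p - 3)*(p + 3)*(p - 4)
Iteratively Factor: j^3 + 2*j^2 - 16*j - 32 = (j + 4)*(j^2 - 2*j - 8) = (j - 4)*(j + 4)*(j + 2)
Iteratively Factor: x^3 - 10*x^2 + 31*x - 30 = (x - 5)*(x^2 - 5*x + 6) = (x - 5)*(x - 2)*(x - 3)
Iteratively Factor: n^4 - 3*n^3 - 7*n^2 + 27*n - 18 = (n - 2)*(n^3 - n^2 - 9*n + 9) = (n - 2)*(n - 1)*(n^2 - 9) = (n - 2)*(n - 1)*(n + 3)*(n - 3)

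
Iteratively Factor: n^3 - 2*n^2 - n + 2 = (n + 1)*(n^2 - 3*n + 2) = (n - 2)*(n + 1)*(n - 1)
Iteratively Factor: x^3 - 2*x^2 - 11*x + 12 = (x + 3)*(x^2 - 5*x + 4) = (x - 4)*(x + 3)*(x - 1)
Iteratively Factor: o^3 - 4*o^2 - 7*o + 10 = (o - 5)*(o^2 + o - 2) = (o - 5)*(o + 2)*(o - 1)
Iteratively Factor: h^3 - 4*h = (h + 2)*(h^2 - 2*h) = h*(h + 2)*(h - 2)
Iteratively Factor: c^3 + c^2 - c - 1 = (c + 1)*(c^2 - 1) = (c + 1)^2*(c - 1)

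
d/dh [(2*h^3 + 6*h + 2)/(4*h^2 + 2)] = (2*h^4 - 3*h^2 - 4*h + 3)/(4*h^4 + 4*h^2 + 1)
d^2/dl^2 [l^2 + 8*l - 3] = 2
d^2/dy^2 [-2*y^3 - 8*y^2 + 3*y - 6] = -12*y - 16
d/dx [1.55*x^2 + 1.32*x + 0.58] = 3.1*x + 1.32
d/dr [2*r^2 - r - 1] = 4*r - 1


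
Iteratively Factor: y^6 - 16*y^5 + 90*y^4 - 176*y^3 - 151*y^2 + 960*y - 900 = (y - 2)*(y^5 - 14*y^4 + 62*y^3 - 52*y^2 - 255*y + 450) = (y - 3)*(y - 2)*(y^4 - 11*y^3 + 29*y^2 + 35*y - 150) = (y - 3)^2*(y - 2)*(y^3 - 8*y^2 + 5*y + 50) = (y - 3)^2*(y - 2)*(y + 2)*(y^2 - 10*y + 25) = (y - 5)*(y - 3)^2*(y - 2)*(y + 2)*(y - 5)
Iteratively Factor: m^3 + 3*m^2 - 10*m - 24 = (m + 4)*(m^2 - m - 6) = (m - 3)*(m + 4)*(m + 2)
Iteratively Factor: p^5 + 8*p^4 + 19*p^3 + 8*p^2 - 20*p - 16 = (p + 4)*(p^4 + 4*p^3 + 3*p^2 - 4*p - 4) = (p + 2)*(p + 4)*(p^3 + 2*p^2 - p - 2) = (p + 2)^2*(p + 4)*(p^2 - 1) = (p + 1)*(p + 2)^2*(p + 4)*(p - 1)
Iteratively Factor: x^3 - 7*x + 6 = (x - 2)*(x^2 + 2*x - 3) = (x - 2)*(x - 1)*(x + 3)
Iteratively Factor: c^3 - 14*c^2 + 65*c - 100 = (c - 5)*(c^2 - 9*c + 20) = (c - 5)^2*(c - 4)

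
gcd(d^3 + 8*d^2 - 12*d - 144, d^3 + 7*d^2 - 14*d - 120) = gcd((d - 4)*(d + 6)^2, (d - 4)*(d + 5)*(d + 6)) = d^2 + 2*d - 24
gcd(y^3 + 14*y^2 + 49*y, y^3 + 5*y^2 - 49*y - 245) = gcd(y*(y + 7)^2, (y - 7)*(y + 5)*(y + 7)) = y + 7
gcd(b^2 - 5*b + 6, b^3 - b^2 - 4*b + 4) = b - 2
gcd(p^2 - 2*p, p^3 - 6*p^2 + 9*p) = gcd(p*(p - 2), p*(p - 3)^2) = p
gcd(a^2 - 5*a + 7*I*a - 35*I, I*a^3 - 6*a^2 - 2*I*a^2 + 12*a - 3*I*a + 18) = 1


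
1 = 1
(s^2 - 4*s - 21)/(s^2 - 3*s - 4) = (-s^2 + 4*s + 21)/(-s^2 + 3*s + 4)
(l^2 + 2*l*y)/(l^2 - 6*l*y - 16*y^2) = l/(l - 8*y)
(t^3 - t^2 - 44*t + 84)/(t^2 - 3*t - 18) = (t^2 + 5*t - 14)/(t + 3)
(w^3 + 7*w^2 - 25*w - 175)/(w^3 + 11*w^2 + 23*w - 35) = (w - 5)/(w - 1)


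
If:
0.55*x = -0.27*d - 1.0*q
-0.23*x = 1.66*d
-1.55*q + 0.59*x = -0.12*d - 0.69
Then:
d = 0.07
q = 0.26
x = -0.50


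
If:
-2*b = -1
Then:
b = 1/2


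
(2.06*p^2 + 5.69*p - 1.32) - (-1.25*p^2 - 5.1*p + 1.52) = 3.31*p^2 + 10.79*p - 2.84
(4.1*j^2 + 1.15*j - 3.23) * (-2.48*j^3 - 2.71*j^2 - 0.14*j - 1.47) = -10.168*j^5 - 13.963*j^4 + 4.3199*j^3 + 2.5653*j^2 - 1.2383*j + 4.7481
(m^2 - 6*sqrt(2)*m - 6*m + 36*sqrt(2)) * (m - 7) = m^3 - 13*m^2 - 6*sqrt(2)*m^2 + 42*m + 78*sqrt(2)*m - 252*sqrt(2)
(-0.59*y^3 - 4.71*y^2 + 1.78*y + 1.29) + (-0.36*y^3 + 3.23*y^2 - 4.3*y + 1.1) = -0.95*y^3 - 1.48*y^2 - 2.52*y + 2.39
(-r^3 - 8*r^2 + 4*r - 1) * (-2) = 2*r^3 + 16*r^2 - 8*r + 2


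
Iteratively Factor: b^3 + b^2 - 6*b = (b - 2)*(b^2 + 3*b) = (b - 2)*(b + 3)*(b)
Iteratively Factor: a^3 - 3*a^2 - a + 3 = (a - 3)*(a^2 - 1) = (a - 3)*(a - 1)*(a + 1)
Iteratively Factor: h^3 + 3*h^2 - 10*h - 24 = (h + 4)*(h^2 - h - 6) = (h + 2)*(h + 4)*(h - 3)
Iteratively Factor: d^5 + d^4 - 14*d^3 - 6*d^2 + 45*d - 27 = (d - 1)*(d^4 + 2*d^3 - 12*d^2 - 18*d + 27) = (d - 1)*(d + 3)*(d^3 - d^2 - 9*d + 9) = (d - 1)*(d + 3)^2*(d^2 - 4*d + 3) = (d - 1)^2*(d + 3)^2*(d - 3)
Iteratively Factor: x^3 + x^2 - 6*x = (x)*(x^2 + x - 6) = x*(x + 3)*(x - 2)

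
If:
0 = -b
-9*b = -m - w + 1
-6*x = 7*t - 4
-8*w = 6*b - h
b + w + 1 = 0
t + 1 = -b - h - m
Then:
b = 0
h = -8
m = 2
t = 5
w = -1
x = -31/6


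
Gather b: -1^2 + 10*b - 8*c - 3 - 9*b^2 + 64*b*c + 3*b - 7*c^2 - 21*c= -9*b^2 + b*(64*c + 13) - 7*c^2 - 29*c - 4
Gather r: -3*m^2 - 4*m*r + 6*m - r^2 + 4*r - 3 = -3*m^2 + 6*m - r^2 + r*(4 - 4*m) - 3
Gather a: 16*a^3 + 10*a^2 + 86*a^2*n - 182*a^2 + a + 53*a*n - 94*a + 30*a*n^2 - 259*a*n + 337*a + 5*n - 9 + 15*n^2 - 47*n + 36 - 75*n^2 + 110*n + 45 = 16*a^3 + a^2*(86*n - 172) + a*(30*n^2 - 206*n + 244) - 60*n^2 + 68*n + 72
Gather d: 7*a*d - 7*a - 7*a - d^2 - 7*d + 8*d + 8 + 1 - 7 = -14*a - d^2 + d*(7*a + 1) + 2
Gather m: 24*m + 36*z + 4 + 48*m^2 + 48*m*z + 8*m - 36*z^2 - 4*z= 48*m^2 + m*(48*z + 32) - 36*z^2 + 32*z + 4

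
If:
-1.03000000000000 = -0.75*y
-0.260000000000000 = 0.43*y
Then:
No Solution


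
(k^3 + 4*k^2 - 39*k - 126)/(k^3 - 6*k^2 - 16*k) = (-k^3 - 4*k^2 + 39*k + 126)/(k*(-k^2 + 6*k + 16))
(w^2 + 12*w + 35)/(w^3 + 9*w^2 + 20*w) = (w + 7)/(w*(w + 4))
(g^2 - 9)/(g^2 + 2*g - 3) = (g - 3)/(g - 1)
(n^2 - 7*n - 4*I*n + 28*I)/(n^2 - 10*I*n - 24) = (n - 7)/(n - 6*I)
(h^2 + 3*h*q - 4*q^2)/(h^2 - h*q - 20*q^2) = (-h + q)/(-h + 5*q)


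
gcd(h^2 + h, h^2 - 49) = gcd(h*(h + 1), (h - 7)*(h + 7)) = 1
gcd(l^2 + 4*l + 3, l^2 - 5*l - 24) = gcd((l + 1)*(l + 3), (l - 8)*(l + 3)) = l + 3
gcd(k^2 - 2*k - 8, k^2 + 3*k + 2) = k + 2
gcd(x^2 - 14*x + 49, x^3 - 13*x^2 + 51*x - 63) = x - 7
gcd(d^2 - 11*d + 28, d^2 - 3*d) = 1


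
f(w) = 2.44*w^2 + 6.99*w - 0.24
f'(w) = 4.88*w + 6.99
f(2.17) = 26.42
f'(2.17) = 17.58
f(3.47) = 53.40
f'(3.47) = 23.92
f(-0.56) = -3.39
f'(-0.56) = 4.26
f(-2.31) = -3.37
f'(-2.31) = -4.28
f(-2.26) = -3.57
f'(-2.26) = -4.04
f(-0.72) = -4.01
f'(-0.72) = 3.48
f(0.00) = -0.24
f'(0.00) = 6.99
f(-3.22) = 2.55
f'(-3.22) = -8.72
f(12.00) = 435.00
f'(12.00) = 65.55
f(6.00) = 129.54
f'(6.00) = 36.27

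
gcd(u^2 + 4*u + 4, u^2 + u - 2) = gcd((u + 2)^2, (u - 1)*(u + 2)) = u + 2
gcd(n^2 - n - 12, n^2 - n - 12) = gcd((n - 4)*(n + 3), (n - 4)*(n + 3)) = n^2 - n - 12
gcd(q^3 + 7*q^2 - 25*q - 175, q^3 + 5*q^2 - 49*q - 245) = q^2 + 12*q + 35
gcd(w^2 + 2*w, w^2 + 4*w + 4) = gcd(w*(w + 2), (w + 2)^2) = w + 2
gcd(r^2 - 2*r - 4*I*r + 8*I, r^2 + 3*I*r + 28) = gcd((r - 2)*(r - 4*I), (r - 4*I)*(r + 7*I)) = r - 4*I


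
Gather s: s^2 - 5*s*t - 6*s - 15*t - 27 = s^2 + s*(-5*t - 6) - 15*t - 27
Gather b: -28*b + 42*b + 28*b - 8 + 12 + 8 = 42*b + 12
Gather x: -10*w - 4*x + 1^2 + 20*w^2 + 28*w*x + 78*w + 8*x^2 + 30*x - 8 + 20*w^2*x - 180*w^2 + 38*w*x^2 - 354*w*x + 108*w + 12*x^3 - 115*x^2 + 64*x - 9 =-160*w^2 + 176*w + 12*x^3 + x^2*(38*w - 107) + x*(20*w^2 - 326*w + 90) - 16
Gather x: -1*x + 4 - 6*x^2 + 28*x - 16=-6*x^2 + 27*x - 12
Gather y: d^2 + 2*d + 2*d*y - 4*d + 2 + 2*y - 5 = d^2 - 2*d + y*(2*d + 2) - 3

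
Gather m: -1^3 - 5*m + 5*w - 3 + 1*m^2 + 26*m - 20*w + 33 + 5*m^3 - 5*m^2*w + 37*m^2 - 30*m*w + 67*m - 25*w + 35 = 5*m^3 + m^2*(38 - 5*w) + m*(88 - 30*w) - 40*w + 64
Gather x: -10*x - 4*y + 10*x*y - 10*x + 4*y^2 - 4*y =x*(10*y - 20) + 4*y^2 - 8*y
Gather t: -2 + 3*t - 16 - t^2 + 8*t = -t^2 + 11*t - 18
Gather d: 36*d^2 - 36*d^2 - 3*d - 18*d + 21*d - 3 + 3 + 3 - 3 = 0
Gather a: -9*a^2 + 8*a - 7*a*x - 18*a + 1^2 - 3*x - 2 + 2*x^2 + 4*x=-9*a^2 + a*(-7*x - 10) + 2*x^2 + x - 1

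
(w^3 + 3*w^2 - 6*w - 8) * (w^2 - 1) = w^5 + 3*w^4 - 7*w^3 - 11*w^2 + 6*w + 8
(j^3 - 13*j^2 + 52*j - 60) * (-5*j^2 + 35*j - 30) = -5*j^5 + 100*j^4 - 745*j^3 + 2510*j^2 - 3660*j + 1800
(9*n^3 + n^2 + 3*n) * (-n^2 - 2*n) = -9*n^5 - 19*n^4 - 5*n^3 - 6*n^2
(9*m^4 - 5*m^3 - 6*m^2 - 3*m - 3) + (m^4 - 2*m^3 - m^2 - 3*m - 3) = 10*m^4 - 7*m^3 - 7*m^2 - 6*m - 6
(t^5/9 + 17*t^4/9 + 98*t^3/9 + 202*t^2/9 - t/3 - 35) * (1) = t^5/9 + 17*t^4/9 + 98*t^3/9 + 202*t^2/9 - t/3 - 35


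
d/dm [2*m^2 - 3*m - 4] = 4*m - 3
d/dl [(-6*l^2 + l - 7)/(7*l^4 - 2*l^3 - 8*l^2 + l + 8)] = (84*l^5 - 33*l^4 + 200*l^3 - 40*l^2 - 208*l + 15)/(49*l^8 - 28*l^7 - 108*l^6 + 46*l^5 + 172*l^4 - 48*l^3 - 127*l^2 + 16*l + 64)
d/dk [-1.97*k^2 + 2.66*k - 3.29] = 2.66 - 3.94*k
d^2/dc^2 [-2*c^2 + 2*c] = -4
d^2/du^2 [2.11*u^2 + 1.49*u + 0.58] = 4.22000000000000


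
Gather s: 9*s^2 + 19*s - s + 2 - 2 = 9*s^2 + 18*s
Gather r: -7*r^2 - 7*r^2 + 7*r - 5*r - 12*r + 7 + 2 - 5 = -14*r^2 - 10*r + 4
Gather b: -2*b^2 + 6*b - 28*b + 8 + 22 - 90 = -2*b^2 - 22*b - 60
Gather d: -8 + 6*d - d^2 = -d^2 + 6*d - 8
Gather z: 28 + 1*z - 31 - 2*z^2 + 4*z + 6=-2*z^2 + 5*z + 3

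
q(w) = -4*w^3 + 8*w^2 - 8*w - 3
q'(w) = -12*w^2 + 16*w - 8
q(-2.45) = 123.44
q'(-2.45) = -119.23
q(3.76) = -132.61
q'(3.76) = -117.49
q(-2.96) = 194.51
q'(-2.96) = -160.50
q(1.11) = -7.49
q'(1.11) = -5.03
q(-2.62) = 144.81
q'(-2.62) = -132.29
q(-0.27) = -0.18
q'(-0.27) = -13.19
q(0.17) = -4.15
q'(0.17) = -5.63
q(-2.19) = 94.90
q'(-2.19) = -100.59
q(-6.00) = 1197.00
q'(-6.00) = -536.00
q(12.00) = -5859.00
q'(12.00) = -1544.00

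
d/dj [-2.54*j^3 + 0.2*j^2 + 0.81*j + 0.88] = -7.62*j^2 + 0.4*j + 0.81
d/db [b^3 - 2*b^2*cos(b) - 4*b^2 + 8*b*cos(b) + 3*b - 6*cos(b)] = 2*b^2*sin(b) + 3*b^2 - 8*b*sin(b) - 4*b*cos(b) - 8*b + 6*sin(b) + 8*cos(b) + 3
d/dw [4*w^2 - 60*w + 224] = 8*w - 60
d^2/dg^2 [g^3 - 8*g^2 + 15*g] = 6*g - 16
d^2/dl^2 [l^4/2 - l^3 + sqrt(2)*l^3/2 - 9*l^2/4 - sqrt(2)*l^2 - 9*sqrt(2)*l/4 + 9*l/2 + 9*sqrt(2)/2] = 6*l^2 - 6*l + 3*sqrt(2)*l - 9/2 - 2*sqrt(2)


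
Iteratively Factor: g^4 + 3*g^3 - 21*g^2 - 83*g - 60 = (g + 1)*(g^3 + 2*g^2 - 23*g - 60) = (g + 1)*(g + 3)*(g^2 - g - 20) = (g - 5)*(g + 1)*(g + 3)*(g + 4)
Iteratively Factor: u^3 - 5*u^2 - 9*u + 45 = (u - 5)*(u^2 - 9) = (u - 5)*(u - 3)*(u + 3)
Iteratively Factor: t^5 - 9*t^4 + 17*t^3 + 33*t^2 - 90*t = (t)*(t^4 - 9*t^3 + 17*t^2 + 33*t - 90) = t*(t + 2)*(t^3 - 11*t^2 + 39*t - 45) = t*(t - 3)*(t + 2)*(t^2 - 8*t + 15) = t*(t - 5)*(t - 3)*(t + 2)*(t - 3)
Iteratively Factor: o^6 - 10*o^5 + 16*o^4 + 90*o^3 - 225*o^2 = (o)*(o^5 - 10*o^4 + 16*o^3 + 90*o^2 - 225*o) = o^2*(o^4 - 10*o^3 + 16*o^2 + 90*o - 225) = o^2*(o - 5)*(o^3 - 5*o^2 - 9*o + 45) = o^2*(o - 5)^2*(o^2 - 9) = o^2*(o - 5)^2*(o + 3)*(o - 3)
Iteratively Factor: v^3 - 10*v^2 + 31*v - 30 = (v - 3)*(v^2 - 7*v + 10) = (v - 3)*(v - 2)*(v - 5)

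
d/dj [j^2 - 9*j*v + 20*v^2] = 2*j - 9*v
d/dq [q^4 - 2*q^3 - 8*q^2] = 2*q*(2*q^2 - 3*q - 8)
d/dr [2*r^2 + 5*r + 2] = 4*r + 5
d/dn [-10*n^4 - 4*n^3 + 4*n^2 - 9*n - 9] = -40*n^3 - 12*n^2 + 8*n - 9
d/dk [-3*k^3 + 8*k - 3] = 8 - 9*k^2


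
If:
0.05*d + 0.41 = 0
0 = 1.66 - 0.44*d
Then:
No Solution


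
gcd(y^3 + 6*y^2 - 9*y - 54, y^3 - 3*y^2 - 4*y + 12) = y - 3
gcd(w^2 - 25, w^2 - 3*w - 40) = w + 5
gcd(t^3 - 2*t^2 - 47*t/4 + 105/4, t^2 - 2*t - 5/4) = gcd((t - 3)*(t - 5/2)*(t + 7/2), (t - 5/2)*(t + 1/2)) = t - 5/2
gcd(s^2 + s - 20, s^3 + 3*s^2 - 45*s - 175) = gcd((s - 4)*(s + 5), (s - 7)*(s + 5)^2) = s + 5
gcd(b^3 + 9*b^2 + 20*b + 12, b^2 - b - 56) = 1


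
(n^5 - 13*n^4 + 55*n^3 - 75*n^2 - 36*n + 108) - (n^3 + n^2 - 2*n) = n^5 - 13*n^4 + 54*n^3 - 76*n^2 - 34*n + 108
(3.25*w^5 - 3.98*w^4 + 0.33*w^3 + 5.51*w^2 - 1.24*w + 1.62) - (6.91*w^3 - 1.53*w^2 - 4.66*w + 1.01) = 3.25*w^5 - 3.98*w^4 - 6.58*w^3 + 7.04*w^2 + 3.42*w + 0.61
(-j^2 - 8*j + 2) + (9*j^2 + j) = 8*j^2 - 7*j + 2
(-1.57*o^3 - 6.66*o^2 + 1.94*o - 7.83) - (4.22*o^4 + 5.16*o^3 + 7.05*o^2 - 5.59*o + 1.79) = -4.22*o^4 - 6.73*o^3 - 13.71*o^2 + 7.53*o - 9.62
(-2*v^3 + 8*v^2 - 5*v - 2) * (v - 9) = -2*v^4 + 26*v^3 - 77*v^2 + 43*v + 18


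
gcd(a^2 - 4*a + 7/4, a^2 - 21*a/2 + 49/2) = a - 7/2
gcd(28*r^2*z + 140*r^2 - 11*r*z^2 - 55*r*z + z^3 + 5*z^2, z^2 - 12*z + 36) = 1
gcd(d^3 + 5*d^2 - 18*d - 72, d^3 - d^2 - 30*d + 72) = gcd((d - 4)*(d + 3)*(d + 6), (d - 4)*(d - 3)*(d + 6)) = d^2 + 2*d - 24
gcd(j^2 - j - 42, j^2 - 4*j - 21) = j - 7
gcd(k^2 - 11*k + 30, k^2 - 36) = k - 6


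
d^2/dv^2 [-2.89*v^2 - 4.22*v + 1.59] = -5.78000000000000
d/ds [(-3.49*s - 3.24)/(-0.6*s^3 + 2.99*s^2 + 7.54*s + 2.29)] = (-4.188*s^3 + 4.6031*s^2 + 19.3752*s + 16.4375)/(0.36*s^6 - 3.588*s^5 - 0.107899999999999*s^4 + 42.3412*s^3 + 70.5458*s^2 + 34.5332*s + 5.2441)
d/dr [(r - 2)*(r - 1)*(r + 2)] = 3*r^2 - 2*r - 4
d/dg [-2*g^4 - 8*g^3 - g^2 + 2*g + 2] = -8*g^3 - 24*g^2 - 2*g + 2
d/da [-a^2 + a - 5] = 1 - 2*a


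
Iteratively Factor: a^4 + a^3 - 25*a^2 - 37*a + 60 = (a + 4)*(a^3 - 3*a^2 - 13*a + 15) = (a - 5)*(a + 4)*(a^2 + 2*a - 3) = (a - 5)*(a - 1)*(a + 4)*(a + 3)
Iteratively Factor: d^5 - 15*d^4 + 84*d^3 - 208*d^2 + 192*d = (d - 4)*(d^4 - 11*d^3 + 40*d^2 - 48*d) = (d - 4)*(d - 3)*(d^3 - 8*d^2 + 16*d) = (d - 4)^2*(d - 3)*(d^2 - 4*d) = (d - 4)^3*(d - 3)*(d)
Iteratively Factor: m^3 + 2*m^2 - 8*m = (m - 2)*(m^2 + 4*m) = (m - 2)*(m + 4)*(m)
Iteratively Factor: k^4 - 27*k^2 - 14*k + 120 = (k + 3)*(k^3 - 3*k^2 - 18*k + 40) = (k + 3)*(k + 4)*(k^2 - 7*k + 10) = (k - 5)*(k + 3)*(k + 4)*(k - 2)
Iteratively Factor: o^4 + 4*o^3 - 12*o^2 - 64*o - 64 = (o + 2)*(o^3 + 2*o^2 - 16*o - 32) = (o - 4)*(o + 2)*(o^2 + 6*o + 8) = (o - 4)*(o + 2)*(o + 4)*(o + 2)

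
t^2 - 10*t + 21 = (t - 7)*(t - 3)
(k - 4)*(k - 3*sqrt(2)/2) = k^2 - 4*k - 3*sqrt(2)*k/2 + 6*sqrt(2)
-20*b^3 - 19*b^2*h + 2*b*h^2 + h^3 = (-4*b + h)*(b + h)*(5*b + h)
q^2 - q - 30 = (q - 6)*(q + 5)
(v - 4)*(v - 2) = v^2 - 6*v + 8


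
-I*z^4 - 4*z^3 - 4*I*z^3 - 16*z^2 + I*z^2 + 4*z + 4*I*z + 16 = (z + 1)*(z + 4)*(z - 4*I)*(-I*z + I)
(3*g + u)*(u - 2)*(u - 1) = 3*g*u^2 - 9*g*u + 6*g + u^3 - 3*u^2 + 2*u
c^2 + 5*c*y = c*(c + 5*y)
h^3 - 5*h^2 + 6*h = h*(h - 3)*(h - 2)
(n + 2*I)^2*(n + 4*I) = n^3 + 8*I*n^2 - 20*n - 16*I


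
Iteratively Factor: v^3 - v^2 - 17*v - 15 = (v - 5)*(v^2 + 4*v + 3) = (v - 5)*(v + 1)*(v + 3)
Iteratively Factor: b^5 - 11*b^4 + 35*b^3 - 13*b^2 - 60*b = (b - 5)*(b^4 - 6*b^3 + 5*b^2 + 12*b) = (b - 5)*(b - 4)*(b^3 - 2*b^2 - 3*b) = (b - 5)*(b - 4)*(b - 3)*(b^2 + b) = b*(b - 5)*(b - 4)*(b - 3)*(b + 1)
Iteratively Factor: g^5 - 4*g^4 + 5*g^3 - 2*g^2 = (g)*(g^4 - 4*g^3 + 5*g^2 - 2*g) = g*(g - 2)*(g^3 - 2*g^2 + g) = g*(g - 2)*(g - 1)*(g^2 - g) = g^2*(g - 2)*(g - 1)*(g - 1)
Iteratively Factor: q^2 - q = (q)*(q - 1)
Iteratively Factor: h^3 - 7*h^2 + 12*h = (h - 3)*(h^2 - 4*h) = h*(h - 3)*(h - 4)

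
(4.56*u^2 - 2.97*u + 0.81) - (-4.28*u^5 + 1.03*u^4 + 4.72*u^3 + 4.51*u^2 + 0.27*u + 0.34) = 4.28*u^5 - 1.03*u^4 - 4.72*u^3 + 0.0499999999999998*u^2 - 3.24*u + 0.47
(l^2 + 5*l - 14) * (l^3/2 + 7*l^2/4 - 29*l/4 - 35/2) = l^5/2 + 17*l^4/4 - 11*l^3/2 - 313*l^2/4 + 14*l + 245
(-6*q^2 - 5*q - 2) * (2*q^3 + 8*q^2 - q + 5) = -12*q^5 - 58*q^4 - 38*q^3 - 41*q^2 - 23*q - 10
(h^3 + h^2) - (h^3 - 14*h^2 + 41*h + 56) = 15*h^2 - 41*h - 56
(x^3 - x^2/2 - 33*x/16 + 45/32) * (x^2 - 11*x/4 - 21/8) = x^5 - 13*x^4/4 - 53*x^3/16 + 537*x^2/64 + 99*x/64 - 945/256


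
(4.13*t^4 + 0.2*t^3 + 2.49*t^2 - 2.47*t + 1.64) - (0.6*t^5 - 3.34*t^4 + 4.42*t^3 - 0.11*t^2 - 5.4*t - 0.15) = -0.6*t^5 + 7.47*t^4 - 4.22*t^3 + 2.6*t^2 + 2.93*t + 1.79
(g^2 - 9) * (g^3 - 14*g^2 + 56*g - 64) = g^5 - 14*g^4 + 47*g^3 + 62*g^2 - 504*g + 576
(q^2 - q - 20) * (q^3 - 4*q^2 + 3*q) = q^5 - 5*q^4 - 13*q^3 + 77*q^2 - 60*q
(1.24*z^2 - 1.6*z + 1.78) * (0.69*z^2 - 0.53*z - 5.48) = 0.8556*z^4 - 1.7612*z^3 - 4.719*z^2 + 7.8246*z - 9.7544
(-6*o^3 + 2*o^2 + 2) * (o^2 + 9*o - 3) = -6*o^5 - 52*o^4 + 36*o^3 - 4*o^2 + 18*o - 6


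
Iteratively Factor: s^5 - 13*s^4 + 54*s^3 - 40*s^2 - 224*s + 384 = (s + 2)*(s^4 - 15*s^3 + 84*s^2 - 208*s + 192) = (s - 4)*(s + 2)*(s^3 - 11*s^2 + 40*s - 48) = (s - 4)*(s - 3)*(s + 2)*(s^2 - 8*s + 16) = (s - 4)^2*(s - 3)*(s + 2)*(s - 4)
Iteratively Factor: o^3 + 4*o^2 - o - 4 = (o + 1)*(o^2 + 3*o - 4) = (o - 1)*(o + 1)*(o + 4)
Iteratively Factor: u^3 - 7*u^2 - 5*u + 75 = (u - 5)*(u^2 - 2*u - 15) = (u - 5)*(u + 3)*(u - 5)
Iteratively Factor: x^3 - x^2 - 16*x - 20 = (x - 5)*(x^2 + 4*x + 4) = (x - 5)*(x + 2)*(x + 2)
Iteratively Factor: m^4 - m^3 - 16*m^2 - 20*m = (m + 2)*(m^3 - 3*m^2 - 10*m) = m*(m + 2)*(m^2 - 3*m - 10) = m*(m + 2)^2*(m - 5)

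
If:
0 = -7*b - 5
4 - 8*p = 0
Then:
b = -5/7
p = 1/2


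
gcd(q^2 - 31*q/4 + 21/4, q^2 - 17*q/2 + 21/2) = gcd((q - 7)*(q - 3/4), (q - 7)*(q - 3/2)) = q - 7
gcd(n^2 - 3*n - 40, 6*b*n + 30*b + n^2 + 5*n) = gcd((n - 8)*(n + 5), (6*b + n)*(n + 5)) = n + 5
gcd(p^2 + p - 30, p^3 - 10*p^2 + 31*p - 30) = p - 5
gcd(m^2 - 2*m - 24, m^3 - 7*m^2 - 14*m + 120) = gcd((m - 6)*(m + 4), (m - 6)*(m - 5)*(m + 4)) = m^2 - 2*m - 24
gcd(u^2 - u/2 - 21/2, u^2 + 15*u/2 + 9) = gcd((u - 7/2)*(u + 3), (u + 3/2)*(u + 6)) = 1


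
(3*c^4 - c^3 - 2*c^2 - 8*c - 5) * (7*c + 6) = 21*c^5 + 11*c^4 - 20*c^3 - 68*c^2 - 83*c - 30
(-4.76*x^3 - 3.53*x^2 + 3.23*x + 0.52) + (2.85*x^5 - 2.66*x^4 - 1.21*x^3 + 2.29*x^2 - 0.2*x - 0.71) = 2.85*x^5 - 2.66*x^4 - 5.97*x^3 - 1.24*x^2 + 3.03*x - 0.19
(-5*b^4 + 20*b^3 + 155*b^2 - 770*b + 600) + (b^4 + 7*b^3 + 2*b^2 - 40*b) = -4*b^4 + 27*b^3 + 157*b^2 - 810*b + 600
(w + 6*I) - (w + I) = 5*I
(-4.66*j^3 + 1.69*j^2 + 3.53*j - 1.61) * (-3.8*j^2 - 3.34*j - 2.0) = 17.708*j^5 + 9.1424*j^4 - 9.7386*j^3 - 9.0522*j^2 - 1.6826*j + 3.22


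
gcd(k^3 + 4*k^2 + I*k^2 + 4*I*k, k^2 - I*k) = k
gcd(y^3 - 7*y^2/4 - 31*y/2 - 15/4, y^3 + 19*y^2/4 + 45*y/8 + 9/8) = y^2 + 13*y/4 + 3/4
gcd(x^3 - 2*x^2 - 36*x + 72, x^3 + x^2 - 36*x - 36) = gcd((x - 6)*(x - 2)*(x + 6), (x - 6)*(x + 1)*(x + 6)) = x^2 - 36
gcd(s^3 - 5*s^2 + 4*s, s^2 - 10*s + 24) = s - 4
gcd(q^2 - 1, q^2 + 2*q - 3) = q - 1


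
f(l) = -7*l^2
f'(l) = -14*l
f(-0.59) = -2.44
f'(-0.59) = 8.26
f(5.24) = -192.20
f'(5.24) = -73.36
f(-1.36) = -12.95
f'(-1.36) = 19.04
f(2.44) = -41.68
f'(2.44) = -34.16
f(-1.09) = -8.32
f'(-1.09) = 15.26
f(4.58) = -146.83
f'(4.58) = -64.12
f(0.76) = -4.04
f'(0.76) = -10.64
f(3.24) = -73.48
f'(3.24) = -45.36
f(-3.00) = -63.00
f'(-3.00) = 42.00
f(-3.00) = -63.00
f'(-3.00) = 42.00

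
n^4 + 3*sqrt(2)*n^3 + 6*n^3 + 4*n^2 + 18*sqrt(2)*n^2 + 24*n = n*(n + 6)*(n + sqrt(2))*(n + 2*sqrt(2))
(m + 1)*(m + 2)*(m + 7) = m^3 + 10*m^2 + 23*m + 14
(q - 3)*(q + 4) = q^2 + q - 12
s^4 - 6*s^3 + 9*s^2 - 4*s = s*(s - 4)*(s - 1)^2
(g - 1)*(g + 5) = g^2 + 4*g - 5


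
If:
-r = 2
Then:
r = -2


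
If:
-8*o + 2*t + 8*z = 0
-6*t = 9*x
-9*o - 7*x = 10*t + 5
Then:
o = 64*z/91 - 15/91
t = -108*z/91 - 60/91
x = 72*z/91 + 40/91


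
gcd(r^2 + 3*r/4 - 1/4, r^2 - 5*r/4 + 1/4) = r - 1/4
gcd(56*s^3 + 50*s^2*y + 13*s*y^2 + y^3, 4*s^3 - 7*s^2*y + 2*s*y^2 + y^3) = 4*s + y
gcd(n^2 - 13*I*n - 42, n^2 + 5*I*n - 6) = 1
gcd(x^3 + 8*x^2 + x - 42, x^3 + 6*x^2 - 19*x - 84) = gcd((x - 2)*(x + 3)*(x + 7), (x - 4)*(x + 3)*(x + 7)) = x^2 + 10*x + 21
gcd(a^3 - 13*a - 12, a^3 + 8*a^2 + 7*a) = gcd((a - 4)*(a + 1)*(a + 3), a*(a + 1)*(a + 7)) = a + 1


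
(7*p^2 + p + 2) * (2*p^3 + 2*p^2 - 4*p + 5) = 14*p^5 + 16*p^4 - 22*p^3 + 35*p^2 - 3*p + 10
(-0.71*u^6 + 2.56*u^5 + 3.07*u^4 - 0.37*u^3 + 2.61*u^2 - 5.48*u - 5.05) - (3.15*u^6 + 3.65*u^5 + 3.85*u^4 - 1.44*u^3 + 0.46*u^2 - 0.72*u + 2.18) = -3.86*u^6 - 1.09*u^5 - 0.78*u^4 + 1.07*u^3 + 2.15*u^2 - 4.76*u - 7.23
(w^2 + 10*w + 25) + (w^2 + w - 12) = 2*w^2 + 11*w + 13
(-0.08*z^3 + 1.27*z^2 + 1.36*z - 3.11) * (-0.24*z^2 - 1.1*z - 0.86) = 0.0192*z^5 - 0.2168*z^4 - 1.6546*z^3 - 1.8418*z^2 + 2.2514*z + 2.6746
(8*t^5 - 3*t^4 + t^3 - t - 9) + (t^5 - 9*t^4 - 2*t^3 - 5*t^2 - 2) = 9*t^5 - 12*t^4 - t^3 - 5*t^2 - t - 11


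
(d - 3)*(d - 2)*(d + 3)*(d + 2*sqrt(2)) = d^4 - 2*d^3 + 2*sqrt(2)*d^3 - 9*d^2 - 4*sqrt(2)*d^2 - 18*sqrt(2)*d + 18*d + 36*sqrt(2)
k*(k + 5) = k^2 + 5*k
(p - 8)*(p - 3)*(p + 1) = p^3 - 10*p^2 + 13*p + 24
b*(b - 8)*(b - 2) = b^3 - 10*b^2 + 16*b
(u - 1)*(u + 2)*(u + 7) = u^3 + 8*u^2 + 5*u - 14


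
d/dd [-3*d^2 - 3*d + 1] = -6*d - 3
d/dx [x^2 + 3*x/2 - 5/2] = 2*x + 3/2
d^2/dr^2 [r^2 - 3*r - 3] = 2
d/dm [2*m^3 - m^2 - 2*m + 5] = 6*m^2 - 2*m - 2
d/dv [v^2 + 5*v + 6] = 2*v + 5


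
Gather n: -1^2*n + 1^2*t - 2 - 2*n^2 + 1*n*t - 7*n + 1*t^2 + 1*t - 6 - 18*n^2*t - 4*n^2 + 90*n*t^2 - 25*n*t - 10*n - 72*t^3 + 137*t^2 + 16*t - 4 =n^2*(-18*t - 6) + n*(90*t^2 - 24*t - 18) - 72*t^3 + 138*t^2 + 18*t - 12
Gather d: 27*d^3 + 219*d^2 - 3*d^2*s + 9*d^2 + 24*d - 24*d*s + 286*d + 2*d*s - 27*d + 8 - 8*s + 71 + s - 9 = 27*d^3 + d^2*(228 - 3*s) + d*(283 - 22*s) - 7*s + 70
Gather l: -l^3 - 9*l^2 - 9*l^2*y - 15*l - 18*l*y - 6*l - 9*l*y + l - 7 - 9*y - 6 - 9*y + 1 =-l^3 + l^2*(-9*y - 9) + l*(-27*y - 20) - 18*y - 12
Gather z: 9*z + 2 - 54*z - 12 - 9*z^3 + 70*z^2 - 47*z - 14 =-9*z^3 + 70*z^2 - 92*z - 24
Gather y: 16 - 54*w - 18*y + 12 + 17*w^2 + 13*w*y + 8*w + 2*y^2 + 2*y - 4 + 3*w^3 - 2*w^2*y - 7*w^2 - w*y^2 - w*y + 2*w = 3*w^3 + 10*w^2 - 44*w + y^2*(2 - w) + y*(-2*w^2 + 12*w - 16) + 24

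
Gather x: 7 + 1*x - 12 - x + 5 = 0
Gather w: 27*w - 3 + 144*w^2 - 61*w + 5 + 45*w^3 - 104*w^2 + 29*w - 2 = 45*w^3 + 40*w^2 - 5*w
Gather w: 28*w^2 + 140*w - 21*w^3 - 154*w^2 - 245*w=-21*w^3 - 126*w^2 - 105*w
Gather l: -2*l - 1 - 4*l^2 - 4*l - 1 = -4*l^2 - 6*l - 2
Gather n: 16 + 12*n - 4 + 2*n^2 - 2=2*n^2 + 12*n + 10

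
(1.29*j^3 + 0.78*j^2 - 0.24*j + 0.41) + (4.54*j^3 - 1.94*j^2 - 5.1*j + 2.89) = 5.83*j^3 - 1.16*j^2 - 5.34*j + 3.3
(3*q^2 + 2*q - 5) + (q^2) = 4*q^2 + 2*q - 5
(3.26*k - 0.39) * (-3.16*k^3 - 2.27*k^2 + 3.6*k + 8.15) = -10.3016*k^4 - 6.1678*k^3 + 12.6213*k^2 + 25.165*k - 3.1785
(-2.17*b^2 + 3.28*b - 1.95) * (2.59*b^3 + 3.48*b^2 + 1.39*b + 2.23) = -5.6203*b^5 + 0.943599999999999*b^4 + 3.3476*b^3 - 7.0659*b^2 + 4.6039*b - 4.3485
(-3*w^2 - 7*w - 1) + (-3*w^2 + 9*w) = -6*w^2 + 2*w - 1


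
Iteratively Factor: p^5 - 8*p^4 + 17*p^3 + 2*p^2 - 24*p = (p)*(p^4 - 8*p^3 + 17*p^2 + 2*p - 24) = p*(p - 2)*(p^3 - 6*p^2 + 5*p + 12) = p*(p - 4)*(p - 2)*(p^2 - 2*p - 3) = p*(p - 4)*(p - 2)*(p + 1)*(p - 3)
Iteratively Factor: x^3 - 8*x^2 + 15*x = (x - 3)*(x^2 - 5*x) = (x - 5)*(x - 3)*(x)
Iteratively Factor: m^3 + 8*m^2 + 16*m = (m + 4)*(m^2 + 4*m) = m*(m + 4)*(m + 4)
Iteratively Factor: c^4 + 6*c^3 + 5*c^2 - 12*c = (c - 1)*(c^3 + 7*c^2 + 12*c) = c*(c - 1)*(c^2 + 7*c + 12) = c*(c - 1)*(c + 4)*(c + 3)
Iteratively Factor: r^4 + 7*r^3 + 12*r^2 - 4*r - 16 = (r - 1)*(r^3 + 8*r^2 + 20*r + 16) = (r - 1)*(r + 2)*(r^2 + 6*r + 8) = (r - 1)*(r + 2)^2*(r + 4)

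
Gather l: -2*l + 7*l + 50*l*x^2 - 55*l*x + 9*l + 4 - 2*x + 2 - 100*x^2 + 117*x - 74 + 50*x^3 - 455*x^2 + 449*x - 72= l*(50*x^2 - 55*x + 14) + 50*x^3 - 555*x^2 + 564*x - 140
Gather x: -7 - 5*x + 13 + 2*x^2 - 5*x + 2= 2*x^2 - 10*x + 8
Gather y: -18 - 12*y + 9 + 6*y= -6*y - 9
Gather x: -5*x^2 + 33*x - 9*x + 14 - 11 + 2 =-5*x^2 + 24*x + 5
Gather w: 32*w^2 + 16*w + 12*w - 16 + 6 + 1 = 32*w^2 + 28*w - 9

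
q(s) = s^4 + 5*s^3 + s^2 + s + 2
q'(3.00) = 250.00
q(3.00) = 230.00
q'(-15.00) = -10154.00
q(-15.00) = 33962.00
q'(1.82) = 78.44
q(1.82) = 48.25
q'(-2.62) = 26.79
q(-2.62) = -36.56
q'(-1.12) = 11.96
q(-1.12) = -3.32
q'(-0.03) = 0.95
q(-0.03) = 1.97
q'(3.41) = 340.85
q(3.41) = 350.51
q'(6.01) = 1423.15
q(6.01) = 2434.20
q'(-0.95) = 9.21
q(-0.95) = -1.52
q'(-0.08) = 0.93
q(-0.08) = 1.92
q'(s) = 4*s^3 + 15*s^2 + 2*s + 1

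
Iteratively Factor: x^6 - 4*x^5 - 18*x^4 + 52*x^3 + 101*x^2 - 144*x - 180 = (x + 2)*(x^5 - 6*x^4 - 6*x^3 + 64*x^2 - 27*x - 90) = (x + 2)*(x + 3)*(x^4 - 9*x^3 + 21*x^2 + x - 30) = (x - 2)*(x + 2)*(x + 3)*(x^3 - 7*x^2 + 7*x + 15) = (x - 3)*(x - 2)*(x + 2)*(x + 3)*(x^2 - 4*x - 5) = (x - 3)*(x - 2)*(x + 1)*(x + 2)*(x + 3)*(x - 5)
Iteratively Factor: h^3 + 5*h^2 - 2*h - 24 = (h - 2)*(h^2 + 7*h + 12) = (h - 2)*(h + 4)*(h + 3)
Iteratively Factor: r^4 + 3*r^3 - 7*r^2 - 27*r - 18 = (r + 3)*(r^3 - 7*r - 6) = (r - 3)*(r + 3)*(r^2 + 3*r + 2) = (r - 3)*(r + 1)*(r + 3)*(r + 2)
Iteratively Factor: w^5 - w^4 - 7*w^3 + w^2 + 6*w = (w)*(w^4 - w^3 - 7*w^2 + w + 6) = w*(w + 1)*(w^3 - 2*w^2 - 5*w + 6) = w*(w + 1)*(w + 2)*(w^2 - 4*w + 3) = w*(w - 3)*(w + 1)*(w + 2)*(w - 1)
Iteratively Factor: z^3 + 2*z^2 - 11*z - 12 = (z - 3)*(z^2 + 5*z + 4) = (z - 3)*(z + 4)*(z + 1)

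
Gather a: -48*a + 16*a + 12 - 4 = 8 - 32*a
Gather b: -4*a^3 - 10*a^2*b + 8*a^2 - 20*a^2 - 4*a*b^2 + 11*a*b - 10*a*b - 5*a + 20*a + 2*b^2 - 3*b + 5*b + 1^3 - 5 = -4*a^3 - 12*a^2 + 15*a + b^2*(2 - 4*a) + b*(-10*a^2 + a + 2) - 4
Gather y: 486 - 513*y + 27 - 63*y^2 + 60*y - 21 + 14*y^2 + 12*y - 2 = -49*y^2 - 441*y + 490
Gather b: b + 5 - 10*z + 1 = b - 10*z + 6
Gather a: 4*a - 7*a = -3*a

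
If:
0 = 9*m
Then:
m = 0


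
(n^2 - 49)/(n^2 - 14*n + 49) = (n + 7)/(n - 7)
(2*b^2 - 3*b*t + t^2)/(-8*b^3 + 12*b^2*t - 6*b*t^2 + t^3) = (-b + t)/(4*b^2 - 4*b*t + t^2)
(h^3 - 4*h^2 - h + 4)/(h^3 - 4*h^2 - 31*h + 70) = (h^3 - 4*h^2 - h + 4)/(h^3 - 4*h^2 - 31*h + 70)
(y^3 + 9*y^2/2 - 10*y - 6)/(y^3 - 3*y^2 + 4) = (y^2 + 13*y/2 + 3)/(y^2 - y - 2)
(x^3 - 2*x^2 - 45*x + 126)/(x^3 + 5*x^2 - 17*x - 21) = (x - 6)/(x + 1)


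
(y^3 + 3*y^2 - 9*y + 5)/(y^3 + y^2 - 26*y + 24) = (y^2 + 4*y - 5)/(y^2 + 2*y - 24)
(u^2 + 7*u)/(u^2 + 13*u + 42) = u/(u + 6)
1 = 1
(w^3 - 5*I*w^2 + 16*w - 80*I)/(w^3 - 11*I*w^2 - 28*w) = (w^2 - I*w + 20)/(w*(w - 7*I))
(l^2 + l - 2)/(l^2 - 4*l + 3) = (l + 2)/(l - 3)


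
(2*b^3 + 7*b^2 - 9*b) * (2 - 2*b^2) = -4*b^5 - 14*b^4 + 22*b^3 + 14*b^2 - 18*b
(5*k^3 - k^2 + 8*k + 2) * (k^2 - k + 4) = 5*k^5 - 6*k^4 + 29*k^3 - 10*k^2 + 30*k + 8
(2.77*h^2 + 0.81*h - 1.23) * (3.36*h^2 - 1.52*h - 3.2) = 9.3072*h^4 - 1.4888*h^3 - 14.228*h^2 - 0.722400000000001*h + 3.936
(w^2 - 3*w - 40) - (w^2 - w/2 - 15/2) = -5*w/2 - 65/2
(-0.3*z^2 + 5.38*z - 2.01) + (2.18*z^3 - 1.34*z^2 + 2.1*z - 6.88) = 2.18*z^3 - 1.64*z^2 + 7.48*z - 8.89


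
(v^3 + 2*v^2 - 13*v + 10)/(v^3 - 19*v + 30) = (v - 1)/(v - 3)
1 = 1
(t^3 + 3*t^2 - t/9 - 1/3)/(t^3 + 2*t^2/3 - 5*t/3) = (9*t^3 + 27*t^2 - t - 3)/(3*t*(3*t^2 + 2*t - 5))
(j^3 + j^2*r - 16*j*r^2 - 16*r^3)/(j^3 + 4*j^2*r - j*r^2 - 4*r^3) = (-j + 4*r)/(-j + r)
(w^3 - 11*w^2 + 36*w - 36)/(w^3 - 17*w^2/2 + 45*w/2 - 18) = 2*(w^2 - 8*w + 12)/(2*w^2 - 11*w + 12)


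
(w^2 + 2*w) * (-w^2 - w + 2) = -w^4 - 3*w^3 + 4*w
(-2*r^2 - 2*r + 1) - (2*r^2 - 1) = -4*r^2 - 2*r + 2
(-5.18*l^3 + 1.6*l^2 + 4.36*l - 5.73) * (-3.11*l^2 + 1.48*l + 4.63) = 16.1098*l^5 - 12.6424*l^4 - 35.175*l^3 + 31.6811*l^2 + 11.7064*l - 26.5299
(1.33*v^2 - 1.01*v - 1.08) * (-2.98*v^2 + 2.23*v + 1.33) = -3.9634*v^4 + 5.9757*v^3 + 2.735*v^2 - 3.7517*v - 1.4364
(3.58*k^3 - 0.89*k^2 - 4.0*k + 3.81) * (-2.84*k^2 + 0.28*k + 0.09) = -10.1672*k^5 + 3.53*k^4 + 11.433*k^3 - 12.0205*k^2 + 0.7068*k + 0.3429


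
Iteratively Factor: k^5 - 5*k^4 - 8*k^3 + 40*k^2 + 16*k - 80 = (k + 2)*(k^4 - 7*k^3 + 6*k^2 + 28*k - 40) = (k - 2)*(k + 2)*(k^3 - 5*k^2 - 4*k + 20) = (k - 2)^2*(k + 2)*(k^2 - 3*k - 10) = (k - 5)*(k - 2)^2*(k + 2)*(k + 2)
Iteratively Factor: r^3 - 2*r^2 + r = (r - 1)*(r^2 - r) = (r - 1)^2*(r)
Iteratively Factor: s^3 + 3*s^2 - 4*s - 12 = (s + 2)*(s^2 + s - 6) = (s + 2)*(s + 3)*(s - 2)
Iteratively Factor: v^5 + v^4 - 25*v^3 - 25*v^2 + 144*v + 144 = (v - 3)*(v^4 + 4*v^3 - 13*v^2 - 64*v - 48) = (v - 3)*(v + 3)*(v^3 + v^2 - 16*v - 16) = (v - 4)*(v - 3)*(v + 3)*(v^2 + 5*v + 4) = (v - 4)*(v - 3)*(v + 1)*(v + 3)*(v + 4)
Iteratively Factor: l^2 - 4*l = (l - 4)*(l)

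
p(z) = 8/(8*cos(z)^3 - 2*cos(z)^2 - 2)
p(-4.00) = -1.57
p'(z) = 8*(24*sin(z)*cos(z)^2 - 4*sin(z)*cos(z))/(8*cos(z)^3 - 2*cos(z)^2 - 2)^2 = 8*(6*cos(z) - 1)*sin(z)*cos(z)/(-4*cos(z)^3 + cos(z)^2 + 1)^2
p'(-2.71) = -0.84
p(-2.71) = -0.83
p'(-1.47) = 0.31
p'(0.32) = 4.85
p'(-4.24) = 4.82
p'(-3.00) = -0.23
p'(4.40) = -4.54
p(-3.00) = -0.68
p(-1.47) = -3.98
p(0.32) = 2.63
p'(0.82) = 323.52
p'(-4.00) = 3.01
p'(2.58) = 1.28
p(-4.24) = -2.53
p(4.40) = -3.30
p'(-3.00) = -0.23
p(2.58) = -0.97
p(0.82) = -20.48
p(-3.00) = -0.68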